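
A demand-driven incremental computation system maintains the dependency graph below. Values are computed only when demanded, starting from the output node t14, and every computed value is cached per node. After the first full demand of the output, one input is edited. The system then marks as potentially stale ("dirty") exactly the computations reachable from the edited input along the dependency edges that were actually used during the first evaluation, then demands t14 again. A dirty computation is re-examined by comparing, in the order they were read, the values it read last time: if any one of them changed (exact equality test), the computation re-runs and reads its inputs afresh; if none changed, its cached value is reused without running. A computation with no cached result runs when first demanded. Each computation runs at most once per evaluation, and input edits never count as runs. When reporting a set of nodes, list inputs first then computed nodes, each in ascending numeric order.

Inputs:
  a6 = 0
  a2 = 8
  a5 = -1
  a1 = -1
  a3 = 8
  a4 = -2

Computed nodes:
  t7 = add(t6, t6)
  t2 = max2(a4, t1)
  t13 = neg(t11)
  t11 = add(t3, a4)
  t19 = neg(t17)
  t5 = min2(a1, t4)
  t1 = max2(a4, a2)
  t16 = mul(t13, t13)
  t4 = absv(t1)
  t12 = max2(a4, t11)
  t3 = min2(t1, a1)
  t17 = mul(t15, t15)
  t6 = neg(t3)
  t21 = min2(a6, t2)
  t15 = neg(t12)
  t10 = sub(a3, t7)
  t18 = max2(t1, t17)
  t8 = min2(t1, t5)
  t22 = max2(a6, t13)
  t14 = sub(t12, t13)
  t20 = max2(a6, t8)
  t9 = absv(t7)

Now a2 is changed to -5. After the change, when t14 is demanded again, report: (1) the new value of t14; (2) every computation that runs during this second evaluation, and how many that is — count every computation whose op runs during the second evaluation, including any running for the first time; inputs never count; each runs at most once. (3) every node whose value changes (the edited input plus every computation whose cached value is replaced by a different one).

New value of t14: -6.
Computations that run: t1, t3, t11, t12, t13, t14 — 6 in total.
Values that change: a2, t1, t3, t11, t13, t14.

First evaluation (everything demanded from the output):
  t1 = max2(-2, 8) = 8
  t3 = min2(8, -1) = -1
  t11 = add(-1, -2) = -3
  t12 = max2(-2, -3) = -2
  t13 = neg(-3) = 3
  t14 = sub(-2, 3) = -5

Propagation after the edit:
  t1: runs — a2 8->-5; result -2.
  t3: runs — t1 8->-2; result -2.
  t11: runs — t3 -1->-2; result -4.
  t12: runs — t11 -3->-4; result -2 (same value as before).
  t13: runs — t11 -3->-4; result 4.
  t14: runs — t13 3->4; result -6.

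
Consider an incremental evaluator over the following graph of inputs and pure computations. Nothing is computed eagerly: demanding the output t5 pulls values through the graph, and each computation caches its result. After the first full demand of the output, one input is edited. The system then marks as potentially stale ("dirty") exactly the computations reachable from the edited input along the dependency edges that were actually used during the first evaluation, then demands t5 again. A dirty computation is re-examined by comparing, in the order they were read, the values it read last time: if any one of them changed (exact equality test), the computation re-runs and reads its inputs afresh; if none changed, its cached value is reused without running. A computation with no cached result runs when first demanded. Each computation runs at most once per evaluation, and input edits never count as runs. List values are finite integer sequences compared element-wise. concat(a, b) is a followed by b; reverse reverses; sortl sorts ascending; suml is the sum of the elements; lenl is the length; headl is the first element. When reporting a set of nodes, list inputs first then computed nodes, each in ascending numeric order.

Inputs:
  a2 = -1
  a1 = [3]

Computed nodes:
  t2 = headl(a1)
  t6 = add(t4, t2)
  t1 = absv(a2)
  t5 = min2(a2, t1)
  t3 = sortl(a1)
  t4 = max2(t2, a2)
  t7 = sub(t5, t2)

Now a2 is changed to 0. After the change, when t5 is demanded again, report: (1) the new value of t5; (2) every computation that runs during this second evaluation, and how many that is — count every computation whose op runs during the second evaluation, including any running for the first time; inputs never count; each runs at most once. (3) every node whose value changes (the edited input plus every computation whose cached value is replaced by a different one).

t5 now evaluates to 0.
Run set: t1, t5 (2 run).
Changed values: a2, t1, t5.

Initial pass — values computed on the first demand:
  t1 = absv(-1) = 1
  t5 = min2(-1, 1) = -1

Second demand — change propagation:
  t1: re-runs because a2 -1->0; new result 0.
  t5: re-runs because a2 -1->0; t1 1->0; new result 0.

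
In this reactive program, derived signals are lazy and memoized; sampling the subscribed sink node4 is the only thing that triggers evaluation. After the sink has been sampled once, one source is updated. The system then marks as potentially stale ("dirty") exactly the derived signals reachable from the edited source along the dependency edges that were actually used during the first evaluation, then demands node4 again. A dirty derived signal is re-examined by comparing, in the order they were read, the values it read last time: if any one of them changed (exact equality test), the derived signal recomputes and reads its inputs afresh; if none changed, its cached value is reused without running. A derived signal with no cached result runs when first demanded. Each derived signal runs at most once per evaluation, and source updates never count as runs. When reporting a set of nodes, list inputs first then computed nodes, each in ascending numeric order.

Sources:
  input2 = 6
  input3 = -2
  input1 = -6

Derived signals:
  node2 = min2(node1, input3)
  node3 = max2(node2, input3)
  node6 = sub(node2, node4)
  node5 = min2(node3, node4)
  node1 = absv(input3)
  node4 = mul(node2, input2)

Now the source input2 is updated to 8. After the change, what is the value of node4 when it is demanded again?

Demanding node4 again yields -16.

First demand of the output computes:
  node1 = absv(-2) = 2
  node2 = min2(2, -2) = -2
  node4 = mul(-2, 6) = -12

After the edit, cleaning proceeds:
  node4: a read changed (input2 6->8) — executes, giving -16.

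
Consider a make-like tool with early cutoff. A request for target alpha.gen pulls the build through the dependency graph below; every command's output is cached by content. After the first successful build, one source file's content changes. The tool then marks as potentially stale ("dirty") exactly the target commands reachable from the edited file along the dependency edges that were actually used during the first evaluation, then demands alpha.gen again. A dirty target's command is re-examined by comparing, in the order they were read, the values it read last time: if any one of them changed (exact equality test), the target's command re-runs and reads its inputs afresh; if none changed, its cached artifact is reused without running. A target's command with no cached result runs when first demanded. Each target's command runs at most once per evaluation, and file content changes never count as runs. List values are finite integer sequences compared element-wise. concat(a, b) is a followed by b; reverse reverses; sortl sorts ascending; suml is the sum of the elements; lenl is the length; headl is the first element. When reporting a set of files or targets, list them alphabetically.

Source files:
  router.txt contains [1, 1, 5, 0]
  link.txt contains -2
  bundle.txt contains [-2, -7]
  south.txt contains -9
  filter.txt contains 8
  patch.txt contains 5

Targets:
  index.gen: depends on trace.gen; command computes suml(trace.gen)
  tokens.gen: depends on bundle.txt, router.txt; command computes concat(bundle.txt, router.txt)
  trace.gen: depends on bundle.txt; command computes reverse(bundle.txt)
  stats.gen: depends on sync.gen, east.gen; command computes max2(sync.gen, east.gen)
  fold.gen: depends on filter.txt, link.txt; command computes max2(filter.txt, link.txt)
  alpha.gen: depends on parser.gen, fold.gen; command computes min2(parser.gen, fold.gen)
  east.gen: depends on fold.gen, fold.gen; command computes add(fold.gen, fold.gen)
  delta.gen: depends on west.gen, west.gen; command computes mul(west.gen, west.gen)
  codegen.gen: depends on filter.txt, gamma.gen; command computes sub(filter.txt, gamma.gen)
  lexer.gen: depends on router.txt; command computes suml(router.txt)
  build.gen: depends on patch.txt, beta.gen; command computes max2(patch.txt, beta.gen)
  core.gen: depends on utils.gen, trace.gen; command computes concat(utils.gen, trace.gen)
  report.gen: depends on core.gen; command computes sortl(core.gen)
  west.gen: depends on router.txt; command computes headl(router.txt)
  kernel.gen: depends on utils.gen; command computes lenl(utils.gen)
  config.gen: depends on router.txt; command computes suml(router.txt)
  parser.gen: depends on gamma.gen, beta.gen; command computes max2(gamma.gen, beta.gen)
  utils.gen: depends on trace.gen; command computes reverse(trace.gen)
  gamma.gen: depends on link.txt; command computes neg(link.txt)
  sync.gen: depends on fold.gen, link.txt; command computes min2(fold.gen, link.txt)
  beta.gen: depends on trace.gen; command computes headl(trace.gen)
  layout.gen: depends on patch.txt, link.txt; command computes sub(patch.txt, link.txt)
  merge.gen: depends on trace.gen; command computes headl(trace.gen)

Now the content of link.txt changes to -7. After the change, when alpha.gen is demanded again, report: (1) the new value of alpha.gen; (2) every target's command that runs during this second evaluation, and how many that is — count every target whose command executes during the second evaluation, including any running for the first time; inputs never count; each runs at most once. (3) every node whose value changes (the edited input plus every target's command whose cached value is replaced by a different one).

Demanding alpha.gen again yields 7.
4 target commands run: alpha.gen, fold.gen, gamma.gen, parser.gen.
The nodes whose values change: alpha.gen, gamma.gen, link.txt, parser.gen.

First demand of the output computes:
  fold.gen = max2(8, -2) = 8
  gamma.gen = neg(-2) = 2
  trace.gen = reverse([-2, -7]) = [-7, -2]
  beta.gen = headl([-7, -2]) = -7
  parser.gen = max2(2, -7) = 2
  alpha.gen = min2(2, 8) = 2

After the edit, cleaning proceeds:
  fold.gen: a read changed (link.txt -2->-7) — executes, giving 8 — identical to its old value.
  gamma.gen: a read changed (link.txt -2->-7) — executes, giving 7.
  parser.gen: a read changed (gamma.gen 2->7) — executes, giving 7.
  alpha.gen: a read changed (parser.gen 2->7) — executes, giving 7.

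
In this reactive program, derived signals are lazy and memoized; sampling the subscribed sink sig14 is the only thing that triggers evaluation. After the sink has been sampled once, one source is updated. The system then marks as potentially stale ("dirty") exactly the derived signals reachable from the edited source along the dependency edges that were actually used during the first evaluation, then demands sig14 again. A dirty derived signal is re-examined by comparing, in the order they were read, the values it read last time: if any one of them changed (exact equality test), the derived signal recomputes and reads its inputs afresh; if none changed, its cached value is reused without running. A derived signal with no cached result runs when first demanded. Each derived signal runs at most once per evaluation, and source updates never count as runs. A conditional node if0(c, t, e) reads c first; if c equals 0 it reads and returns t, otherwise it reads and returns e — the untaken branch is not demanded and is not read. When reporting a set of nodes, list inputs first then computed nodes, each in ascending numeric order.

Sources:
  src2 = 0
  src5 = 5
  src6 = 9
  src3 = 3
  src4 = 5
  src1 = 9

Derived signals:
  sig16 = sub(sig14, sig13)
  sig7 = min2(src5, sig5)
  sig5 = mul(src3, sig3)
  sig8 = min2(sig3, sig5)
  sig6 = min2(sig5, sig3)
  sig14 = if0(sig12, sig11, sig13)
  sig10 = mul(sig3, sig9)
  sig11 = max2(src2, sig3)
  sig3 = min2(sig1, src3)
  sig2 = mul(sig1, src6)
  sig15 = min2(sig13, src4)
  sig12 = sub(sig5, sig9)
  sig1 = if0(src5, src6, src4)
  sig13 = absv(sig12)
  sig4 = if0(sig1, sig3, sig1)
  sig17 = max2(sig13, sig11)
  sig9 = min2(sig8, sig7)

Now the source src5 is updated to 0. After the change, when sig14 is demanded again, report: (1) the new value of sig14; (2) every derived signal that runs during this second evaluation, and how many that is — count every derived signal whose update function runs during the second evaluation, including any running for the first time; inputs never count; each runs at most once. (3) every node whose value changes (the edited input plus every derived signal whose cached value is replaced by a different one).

Demanding sig14 again yields 9.
7 derived signals run: sig1, sig3, sig7, sig9, sig12, sig13, sig14.
The nodes whose values change: src5, sig1, sig7, sig9, sig12, sig13, sig14.
Note where the cutoff bites: sig5 is checked, finds nothing changed, and keeps its cache.

First demand of the output computes:
  sig1 = if0(src5=5 -> else branch src4) = 5
  sig3 = min2(5, 3) = 3
  sig5 = mul(3, 3) = 9
  sig7 = min2(5, 9) = 5
  sig8 = min2(3, 9) = 3
  sig9 = min2(3, 5) = 3
  sig12 = sub(9, 3) = 6
  sig13 = absv(6) = 6
  sig14 = if0(sig12=6 -> else branch sig13) = 6

After the edit, cleaning proceeds:
  sig1: a read changed (src5 5->0) — executes, giving 9.
  sig3: a read changed (sig1 5->9) — executes, giving 3 — identical to its old value.
  sig5: dirty, but its reads are unchanged (src3 unchanged, sig3 unchanged); cached 9 stands.
  sig7: a read changed (src5 5->0) — executes, giving 0.
  sig8: dirty, but its reads are unchanged (sig3 unchanged, sig5 unchanged); cached 3 stands.
  sig9: a read changed (sig7 5->0) — executes, giving 0.
  sig12: a read changed (sig9 3->0) — executes, giving 9.
  sig13: a read changed (sig12 6->9) — executes, giving 9.
  sig14: a read changed (sig12 6->9; sig13 6->9) — executes, giving 9.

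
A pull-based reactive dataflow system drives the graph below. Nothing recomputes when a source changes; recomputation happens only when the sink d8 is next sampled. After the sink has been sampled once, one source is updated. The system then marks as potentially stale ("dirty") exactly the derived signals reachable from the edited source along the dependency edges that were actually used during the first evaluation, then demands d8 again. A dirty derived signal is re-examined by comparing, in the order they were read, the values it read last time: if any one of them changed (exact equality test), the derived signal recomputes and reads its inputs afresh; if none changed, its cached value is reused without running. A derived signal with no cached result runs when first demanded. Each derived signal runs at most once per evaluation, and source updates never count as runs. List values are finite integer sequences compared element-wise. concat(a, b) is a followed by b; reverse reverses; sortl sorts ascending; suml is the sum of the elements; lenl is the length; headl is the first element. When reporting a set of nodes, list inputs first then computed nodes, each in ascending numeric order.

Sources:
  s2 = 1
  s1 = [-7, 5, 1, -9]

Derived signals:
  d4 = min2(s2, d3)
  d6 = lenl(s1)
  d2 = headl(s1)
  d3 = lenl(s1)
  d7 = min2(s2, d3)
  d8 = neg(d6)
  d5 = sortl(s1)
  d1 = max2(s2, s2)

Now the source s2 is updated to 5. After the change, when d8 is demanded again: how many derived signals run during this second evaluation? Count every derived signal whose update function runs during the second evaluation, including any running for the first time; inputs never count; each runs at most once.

Derived signals that run: none — 0 in total.
Key observation: s2 is never demanded by the output, so the edit triggers no recomputation at all.

First evaluation (everything demanded from the output):
  d6 = lenl([-7, 5, 1, -9]) = 4
  d8 = neg(4) = -4

Propagation after the edit:
  s2 feeds no computation that the output demands — nothing is marked dirty and nothing runs.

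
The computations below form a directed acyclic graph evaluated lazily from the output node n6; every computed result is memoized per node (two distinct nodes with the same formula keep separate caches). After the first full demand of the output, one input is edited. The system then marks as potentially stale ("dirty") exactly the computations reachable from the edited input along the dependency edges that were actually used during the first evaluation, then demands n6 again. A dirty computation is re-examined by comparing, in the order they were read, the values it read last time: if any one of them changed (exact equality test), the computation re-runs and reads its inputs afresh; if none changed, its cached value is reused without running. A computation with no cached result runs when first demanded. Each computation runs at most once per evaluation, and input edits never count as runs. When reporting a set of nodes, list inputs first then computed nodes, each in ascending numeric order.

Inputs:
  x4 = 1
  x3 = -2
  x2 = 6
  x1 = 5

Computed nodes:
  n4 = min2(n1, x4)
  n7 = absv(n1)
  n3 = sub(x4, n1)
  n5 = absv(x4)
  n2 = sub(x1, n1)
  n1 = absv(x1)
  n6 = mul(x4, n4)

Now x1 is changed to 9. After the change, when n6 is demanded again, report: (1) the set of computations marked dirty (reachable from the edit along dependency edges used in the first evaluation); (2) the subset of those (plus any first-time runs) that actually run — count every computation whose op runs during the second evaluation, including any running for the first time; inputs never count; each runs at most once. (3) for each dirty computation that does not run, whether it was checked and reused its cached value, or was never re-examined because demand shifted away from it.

The edit dirties: n1, n4, n6.
2 computations run: n1, n4.
Cache hits after checking: n6.
Note the absorption at n4: it re-runs yet its value is the same, leaving the output's value untouched.

First demand of the output computes:
  n1 = absv(5) = 5
  n4 = min2(5, 1) = 1
  n6 = mul(1, 1) = 1

After the edit, cleaning proceeds:
  n1: a read changed (x1 5->9) — executes, giving 9.
  n4: a read changed (n1 5->9) — executes, giving 1 — identical to its old value.
  n6: dirty, but its reads are unchanged (x4 unchanged, n4 unchanged); cached 1 stands.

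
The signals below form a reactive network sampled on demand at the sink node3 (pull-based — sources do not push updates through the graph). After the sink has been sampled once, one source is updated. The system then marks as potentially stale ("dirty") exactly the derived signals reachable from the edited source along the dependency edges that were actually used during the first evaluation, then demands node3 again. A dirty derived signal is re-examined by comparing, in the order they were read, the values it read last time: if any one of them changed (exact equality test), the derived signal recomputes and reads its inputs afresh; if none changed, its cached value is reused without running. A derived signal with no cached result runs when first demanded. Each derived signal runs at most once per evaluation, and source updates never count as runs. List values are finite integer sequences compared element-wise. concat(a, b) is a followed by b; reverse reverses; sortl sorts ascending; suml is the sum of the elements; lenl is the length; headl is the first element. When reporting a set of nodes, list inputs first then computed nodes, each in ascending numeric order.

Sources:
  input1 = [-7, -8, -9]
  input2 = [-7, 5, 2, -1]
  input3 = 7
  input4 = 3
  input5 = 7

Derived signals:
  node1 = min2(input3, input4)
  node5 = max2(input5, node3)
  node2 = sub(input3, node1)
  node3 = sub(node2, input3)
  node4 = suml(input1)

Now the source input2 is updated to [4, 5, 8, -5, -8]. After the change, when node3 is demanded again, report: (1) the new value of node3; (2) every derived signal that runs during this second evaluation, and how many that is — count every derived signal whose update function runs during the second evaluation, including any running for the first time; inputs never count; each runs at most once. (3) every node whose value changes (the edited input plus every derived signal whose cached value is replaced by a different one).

node3 now evaluates to -3.
Run set: none (0 run).
Changed values: input2.
The important point: nothing the output needs ever reads input2, so the edit is invisible to it.

Initial pass — values computed on the first demand:
  node1 = min2(7, 3) = 3
  node2 = sub(7, 3) = 4
  node3 = sub(4, 7) = -3

Second demand — change propagation:
  no demanded computation ever read input2, so the edit dirties nothing and nothing runs.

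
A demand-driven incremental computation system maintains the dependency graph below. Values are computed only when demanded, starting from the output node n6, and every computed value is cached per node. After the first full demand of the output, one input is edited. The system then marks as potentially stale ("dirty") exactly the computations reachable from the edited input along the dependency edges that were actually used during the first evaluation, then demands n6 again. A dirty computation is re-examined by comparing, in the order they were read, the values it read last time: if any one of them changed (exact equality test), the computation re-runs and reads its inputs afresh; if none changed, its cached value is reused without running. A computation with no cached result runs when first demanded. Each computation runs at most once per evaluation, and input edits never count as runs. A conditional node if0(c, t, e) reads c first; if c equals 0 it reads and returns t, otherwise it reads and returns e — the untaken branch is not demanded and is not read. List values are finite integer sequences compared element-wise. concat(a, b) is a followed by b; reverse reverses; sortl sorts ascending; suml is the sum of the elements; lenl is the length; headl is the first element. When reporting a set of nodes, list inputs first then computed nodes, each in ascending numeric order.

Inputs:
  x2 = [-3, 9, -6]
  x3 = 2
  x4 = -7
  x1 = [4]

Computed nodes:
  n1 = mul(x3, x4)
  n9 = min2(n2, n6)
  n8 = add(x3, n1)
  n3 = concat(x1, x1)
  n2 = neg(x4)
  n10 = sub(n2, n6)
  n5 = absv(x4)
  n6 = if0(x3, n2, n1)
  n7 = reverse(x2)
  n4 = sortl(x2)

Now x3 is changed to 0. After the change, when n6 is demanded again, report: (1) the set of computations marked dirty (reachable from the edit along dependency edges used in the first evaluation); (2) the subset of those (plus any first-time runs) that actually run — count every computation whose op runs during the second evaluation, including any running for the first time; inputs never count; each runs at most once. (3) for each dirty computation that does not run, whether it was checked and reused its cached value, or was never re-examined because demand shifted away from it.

Marked dirty: n1, n6.
Computations that run: n2, n6 — 2 in total.
Never re-examined (demand shifted away): n1.
Key observation: a condition flipped, so demand moved to the other branch — n1 is never re-examined.

First evaluation (everything demanded from the output):
  n1 = mul(2, -7) = -14
  n6 = if0(x3=2 -> else branch n1) = -14

Propagation after the edit:
  n1: marked dirty but never re-examined — demand shifted away from it.
  n2: demanded for the first time — runs, produces 7.
  n6: runs — x3 2->0; result 7.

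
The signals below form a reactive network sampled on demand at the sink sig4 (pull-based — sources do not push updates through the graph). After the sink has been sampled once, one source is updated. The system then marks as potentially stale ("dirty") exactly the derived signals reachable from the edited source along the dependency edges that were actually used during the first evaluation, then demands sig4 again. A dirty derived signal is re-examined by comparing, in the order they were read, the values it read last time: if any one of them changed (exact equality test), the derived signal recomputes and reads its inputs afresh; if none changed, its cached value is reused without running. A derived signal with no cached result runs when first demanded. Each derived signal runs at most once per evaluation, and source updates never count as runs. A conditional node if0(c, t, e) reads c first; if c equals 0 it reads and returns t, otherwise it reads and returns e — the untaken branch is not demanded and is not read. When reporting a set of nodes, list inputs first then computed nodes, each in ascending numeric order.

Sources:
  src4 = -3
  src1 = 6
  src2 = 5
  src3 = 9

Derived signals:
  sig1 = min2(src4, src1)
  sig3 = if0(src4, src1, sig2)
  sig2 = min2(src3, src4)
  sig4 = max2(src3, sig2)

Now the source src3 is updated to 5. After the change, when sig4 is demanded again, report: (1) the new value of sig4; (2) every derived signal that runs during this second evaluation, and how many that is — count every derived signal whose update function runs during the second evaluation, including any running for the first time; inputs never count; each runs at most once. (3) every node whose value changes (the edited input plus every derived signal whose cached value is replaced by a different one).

sig4 now evaluates to 5.
Run set: sig2, sig4 (2 run).
Changed values: src3, sig4.

Initial pass — values computed on the first demand:
  sig2 = min2(9, -3) = -3
  sig4 = max2(9, -3) = 9

Second demand — change propagation:
  sig2: re-runs because src3 9->5; new result -3 (unchanged).
  sig4: re-runs because src3 9->5; new result 5.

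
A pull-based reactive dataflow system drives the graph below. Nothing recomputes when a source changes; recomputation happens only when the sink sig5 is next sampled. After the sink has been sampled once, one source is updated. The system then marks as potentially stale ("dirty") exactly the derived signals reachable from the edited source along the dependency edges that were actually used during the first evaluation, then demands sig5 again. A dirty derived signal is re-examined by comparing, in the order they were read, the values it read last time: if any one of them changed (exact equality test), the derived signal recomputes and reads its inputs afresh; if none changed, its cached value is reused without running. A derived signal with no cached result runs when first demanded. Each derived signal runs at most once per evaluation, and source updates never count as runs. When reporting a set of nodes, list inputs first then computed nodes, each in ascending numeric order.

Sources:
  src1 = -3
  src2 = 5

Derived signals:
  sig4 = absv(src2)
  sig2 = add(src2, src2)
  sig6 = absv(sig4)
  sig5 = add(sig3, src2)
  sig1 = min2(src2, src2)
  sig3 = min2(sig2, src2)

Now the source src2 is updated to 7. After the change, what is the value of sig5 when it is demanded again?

First evaluation (everything demanded from the output):
  sig2 = add(5, 5) = 10
  sig3 = min2(10, 5) = 5
  sig5 = add(5, 5) = 10

Propagation after the edit:
  sig2: runs — src2 5->7; src2 5->7; result 14.
  sig3: runs — sig2 10->14; src2 5->7; result 7.
  sig5: runs — sig3 5->7; src2 5->7; result 14.

New value of sig5: 14.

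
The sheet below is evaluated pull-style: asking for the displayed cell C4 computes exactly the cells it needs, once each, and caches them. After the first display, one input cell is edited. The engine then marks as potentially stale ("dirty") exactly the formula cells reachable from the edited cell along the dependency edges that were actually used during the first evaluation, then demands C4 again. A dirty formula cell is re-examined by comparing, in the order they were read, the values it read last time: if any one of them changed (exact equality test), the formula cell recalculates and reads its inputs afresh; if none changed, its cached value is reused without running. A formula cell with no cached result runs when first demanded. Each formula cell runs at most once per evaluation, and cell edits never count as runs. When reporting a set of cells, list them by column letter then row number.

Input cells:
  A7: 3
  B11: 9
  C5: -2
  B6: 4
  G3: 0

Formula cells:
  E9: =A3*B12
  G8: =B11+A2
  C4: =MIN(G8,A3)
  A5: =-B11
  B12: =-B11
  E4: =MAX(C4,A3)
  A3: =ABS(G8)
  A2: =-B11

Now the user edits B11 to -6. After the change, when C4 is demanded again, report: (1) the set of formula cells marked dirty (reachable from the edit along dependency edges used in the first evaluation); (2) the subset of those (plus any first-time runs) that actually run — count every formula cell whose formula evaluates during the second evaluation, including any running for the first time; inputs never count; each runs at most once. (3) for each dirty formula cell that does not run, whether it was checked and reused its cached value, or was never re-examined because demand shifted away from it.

The edit dirties: A2, A3, C4, G8.
2 formula cells run: A2, G8.
Cache hits after checking: A3, C4.
Note the absorption at G8: it re-runs yet its value is the same, leaving the output's value untouched.

First demand of the output computes:
  A2 = -(9) = -9
  G8 = 9 + -9 = 0
  A3 = ABS(0) = 0
  C4 = MIN(0, 0) = 0

After the edit, cleaning proceeds:
  A2: a read changed (B11 9->-6) — executes, giving 6.
  G8: a read changed (B11 9->-6; A2 -9->6) — executes, giving 0 — identical to its old value.
  A3: dirty, but its reads are unchanged (G8 unchanged); cached 0 stands.
  C4: dirty, but its reads are unchanged (G8 unchanged, A3 unchanged); cached 0 stands.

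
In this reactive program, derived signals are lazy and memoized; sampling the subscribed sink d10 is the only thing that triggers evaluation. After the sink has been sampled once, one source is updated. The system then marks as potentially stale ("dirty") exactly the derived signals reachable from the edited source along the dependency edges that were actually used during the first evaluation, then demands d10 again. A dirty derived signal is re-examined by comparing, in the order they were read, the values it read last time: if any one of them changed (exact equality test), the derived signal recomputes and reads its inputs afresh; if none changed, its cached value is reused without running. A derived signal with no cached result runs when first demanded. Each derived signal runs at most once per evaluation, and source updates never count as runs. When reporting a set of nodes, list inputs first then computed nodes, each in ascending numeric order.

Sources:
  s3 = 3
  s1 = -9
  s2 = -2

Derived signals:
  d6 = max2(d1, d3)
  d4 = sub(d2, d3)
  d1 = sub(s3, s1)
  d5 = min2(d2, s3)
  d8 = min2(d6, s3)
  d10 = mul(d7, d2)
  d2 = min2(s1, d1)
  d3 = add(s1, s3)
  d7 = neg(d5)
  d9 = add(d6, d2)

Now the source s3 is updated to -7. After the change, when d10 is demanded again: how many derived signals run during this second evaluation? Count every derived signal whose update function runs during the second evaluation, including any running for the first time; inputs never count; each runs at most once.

First demand of the output computes:
  d1 = sub(3, -9) = 12
  d2 = min2(-9, 12) = -9
  d5 = min2(-9, 3) = -9
  d7 = neg(-9) = 9
  d10 = mul(9, -9) = -81

After the edit, cleaning proceeds:
  d1: a read changed (s3 3->-7) — executes, giving 2.
  d2: a read changed (d1 12->2) — executes, giving -9 — identical to its old value.
  d5: a read changed (s3 3->-7) — executes, giving -9 — identical to its old value.
  d7: dirty, but its reads are unchanged (d5 unchanged); cached 9 stands.
  d10: dirty, but its reads are unchanged (d7 unchanged, d2 unchanged); cached -81 stands.

Note where the cutoff bites: d7 is checked, finds nothing changed, and keeps its cache.

3 derived signals run: d1, d2, d5.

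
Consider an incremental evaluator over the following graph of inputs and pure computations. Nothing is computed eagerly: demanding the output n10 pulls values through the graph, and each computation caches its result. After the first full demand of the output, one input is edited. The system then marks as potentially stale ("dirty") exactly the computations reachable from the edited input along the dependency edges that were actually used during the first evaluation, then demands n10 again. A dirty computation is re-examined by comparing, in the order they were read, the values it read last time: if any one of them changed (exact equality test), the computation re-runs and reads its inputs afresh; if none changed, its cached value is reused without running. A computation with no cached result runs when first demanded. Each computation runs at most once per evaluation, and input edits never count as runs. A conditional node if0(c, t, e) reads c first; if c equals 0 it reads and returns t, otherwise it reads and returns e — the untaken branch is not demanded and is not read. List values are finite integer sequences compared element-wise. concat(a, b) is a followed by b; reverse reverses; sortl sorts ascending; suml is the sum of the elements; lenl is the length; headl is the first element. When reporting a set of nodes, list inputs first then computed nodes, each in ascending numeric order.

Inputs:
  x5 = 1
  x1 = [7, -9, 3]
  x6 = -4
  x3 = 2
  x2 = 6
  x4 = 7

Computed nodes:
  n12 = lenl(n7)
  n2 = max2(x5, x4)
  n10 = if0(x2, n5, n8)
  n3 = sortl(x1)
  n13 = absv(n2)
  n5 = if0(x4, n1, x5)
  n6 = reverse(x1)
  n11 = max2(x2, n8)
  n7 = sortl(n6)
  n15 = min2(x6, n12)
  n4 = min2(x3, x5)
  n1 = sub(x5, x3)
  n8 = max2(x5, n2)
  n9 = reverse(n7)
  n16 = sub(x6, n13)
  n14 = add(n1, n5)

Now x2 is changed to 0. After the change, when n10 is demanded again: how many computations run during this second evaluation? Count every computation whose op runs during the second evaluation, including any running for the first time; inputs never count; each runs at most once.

Run set: n5, n10 (2 run).
The important point: the flipped condition pulls in fresh nodes; n5 runs for the first time.

Initial pass — values computed on the first demand:
  n2 = max2(1, 7) = 7
  n8 = max2(1, 7) = 7
  n10 = if0(x2=6 -> else branch n8) = 7

Second demand — change propagation:
  n5: newly demanded (no cache) — executes and yields 1.
  n10: re-runs because x2 6->0; new result 1.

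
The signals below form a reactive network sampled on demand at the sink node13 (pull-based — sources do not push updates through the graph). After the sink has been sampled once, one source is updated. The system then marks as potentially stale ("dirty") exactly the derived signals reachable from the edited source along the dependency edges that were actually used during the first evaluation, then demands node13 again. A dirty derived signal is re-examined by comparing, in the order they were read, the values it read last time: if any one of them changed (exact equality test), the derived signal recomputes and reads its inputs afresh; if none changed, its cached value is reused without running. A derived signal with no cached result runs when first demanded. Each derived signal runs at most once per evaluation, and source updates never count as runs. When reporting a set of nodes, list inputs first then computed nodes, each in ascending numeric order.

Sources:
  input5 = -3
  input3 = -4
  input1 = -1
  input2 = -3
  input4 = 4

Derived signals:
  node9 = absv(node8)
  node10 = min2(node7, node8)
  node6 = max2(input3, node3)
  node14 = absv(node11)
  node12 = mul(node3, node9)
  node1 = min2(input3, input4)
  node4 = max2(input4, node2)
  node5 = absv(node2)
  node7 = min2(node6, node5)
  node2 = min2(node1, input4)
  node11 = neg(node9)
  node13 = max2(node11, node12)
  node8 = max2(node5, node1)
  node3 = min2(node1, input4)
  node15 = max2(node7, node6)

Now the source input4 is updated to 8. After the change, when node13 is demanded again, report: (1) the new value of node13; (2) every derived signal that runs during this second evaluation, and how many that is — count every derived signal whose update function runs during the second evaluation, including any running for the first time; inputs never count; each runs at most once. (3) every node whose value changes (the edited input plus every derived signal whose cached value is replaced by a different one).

Initial pass — values computed on the first demand:
  node1 = min2(-4, 4) = -4
  node2 = min2(-4, 4) = -4
  node3 = min2(-4, 4) = -4
  node5 = absv(-4) = 4
  node8 = max2(4, -4) = 4
  node9 = absv(4) = 4
  node11 = neg(4) = -4
  node12 = mul(-4, 4) = -16
  node13 = max2(-4, -16) = -4

Second demand — change propagation:
  node1: re-runs because input4 4->8; new result -4 (unchanged).
  node2: re-runs because input4 4->8; new result -4 (unchanged).
  node3: re-runs because input4 4->8; new result -4 (unchanged).
  node5: re-examined; everything it read last time is the same (node2 unchanged) — cache 4 kept, no run.
  node8: re-examined; everything it read last time is the same (node5 unchanged, node1 unchanged) — cache 4 kept, no run.
  node9: re-examined; everything it read last time is the same (node8 unchanged) — cache 4 kept, no run.
  node11: re-examined; everything it read last time is the same (node9 unchanged) — cache -4 kept, no run.
  node12: re-examined; everything it read last time is the same (node3 unchanged, node9 unchanged) — cache -16 kept, no run.
  node13: re-examined; everything it read last time is the same (node11 unchanged, node12 unchanged) — cache -4 kept, no run.

The important point: at node5 every value read last time is unchanged, so the dirty flag clears without a run.

node13 now evaluates to -4.
Run set: node1, node2, node3 (3 run).
Changed values: input4.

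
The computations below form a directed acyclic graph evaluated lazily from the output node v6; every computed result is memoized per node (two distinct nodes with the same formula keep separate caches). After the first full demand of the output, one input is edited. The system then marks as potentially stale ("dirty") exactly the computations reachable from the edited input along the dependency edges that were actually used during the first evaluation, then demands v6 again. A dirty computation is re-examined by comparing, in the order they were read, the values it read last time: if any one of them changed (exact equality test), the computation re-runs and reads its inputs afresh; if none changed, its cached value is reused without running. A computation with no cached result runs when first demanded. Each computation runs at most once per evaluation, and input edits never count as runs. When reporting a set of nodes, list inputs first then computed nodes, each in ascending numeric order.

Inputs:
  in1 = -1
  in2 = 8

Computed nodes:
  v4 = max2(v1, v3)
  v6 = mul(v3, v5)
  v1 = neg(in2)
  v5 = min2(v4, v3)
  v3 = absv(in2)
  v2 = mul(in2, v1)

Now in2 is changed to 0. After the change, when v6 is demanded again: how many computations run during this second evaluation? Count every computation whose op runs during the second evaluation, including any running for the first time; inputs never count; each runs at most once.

5 computations run: v1, v3, v4, v5, v6.

First demand of the output computes:
  v1 = neg(8) = -8
  v3 = absv(8) = 8
  v4 = max2(-8, 8) = 8
  v5 = min2(8, 8) = 8
  v6 = mul(8, 8) = 64

After the edit, cleaning proceeds:
  v1: a read changed (in2 8->0) — executes, giving 0.
  v3: a read changed (in2 8->0) — executes, giving 0.
  v4: a read changed (v1 -8->0; v3 8->0) — executes, giving 0.
  v5: a read changed (v4 8->0; v3 8->0) — executes, giving 0.
  v6: a read changed (v3 8->0; v5 8->0) — executes, giving 0.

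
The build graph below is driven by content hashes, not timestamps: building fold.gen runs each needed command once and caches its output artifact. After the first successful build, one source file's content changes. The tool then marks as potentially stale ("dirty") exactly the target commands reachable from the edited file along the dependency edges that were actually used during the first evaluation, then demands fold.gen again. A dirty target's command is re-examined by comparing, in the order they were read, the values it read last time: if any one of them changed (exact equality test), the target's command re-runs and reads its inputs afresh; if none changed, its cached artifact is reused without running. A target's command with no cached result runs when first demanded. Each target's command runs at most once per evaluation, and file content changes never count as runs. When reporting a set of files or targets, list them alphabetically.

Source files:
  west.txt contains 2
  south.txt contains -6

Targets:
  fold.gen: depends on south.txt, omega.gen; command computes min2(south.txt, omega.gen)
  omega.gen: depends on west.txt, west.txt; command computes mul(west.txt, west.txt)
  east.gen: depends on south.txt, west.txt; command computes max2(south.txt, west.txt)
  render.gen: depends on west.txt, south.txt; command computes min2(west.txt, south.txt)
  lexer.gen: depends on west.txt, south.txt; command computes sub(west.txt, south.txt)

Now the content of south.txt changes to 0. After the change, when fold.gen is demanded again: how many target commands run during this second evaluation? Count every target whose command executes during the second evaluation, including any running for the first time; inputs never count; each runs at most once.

Initial pass — values computed on the first demand:
  omega.gen = mul(2, 2) = 4
  fold.gen = min2(-6, 4) = -6

Second demand — change propagation:
  fold.gen: re-runs because south.txt -6->0; new result 0.

Run set: fold.gen (1 run).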